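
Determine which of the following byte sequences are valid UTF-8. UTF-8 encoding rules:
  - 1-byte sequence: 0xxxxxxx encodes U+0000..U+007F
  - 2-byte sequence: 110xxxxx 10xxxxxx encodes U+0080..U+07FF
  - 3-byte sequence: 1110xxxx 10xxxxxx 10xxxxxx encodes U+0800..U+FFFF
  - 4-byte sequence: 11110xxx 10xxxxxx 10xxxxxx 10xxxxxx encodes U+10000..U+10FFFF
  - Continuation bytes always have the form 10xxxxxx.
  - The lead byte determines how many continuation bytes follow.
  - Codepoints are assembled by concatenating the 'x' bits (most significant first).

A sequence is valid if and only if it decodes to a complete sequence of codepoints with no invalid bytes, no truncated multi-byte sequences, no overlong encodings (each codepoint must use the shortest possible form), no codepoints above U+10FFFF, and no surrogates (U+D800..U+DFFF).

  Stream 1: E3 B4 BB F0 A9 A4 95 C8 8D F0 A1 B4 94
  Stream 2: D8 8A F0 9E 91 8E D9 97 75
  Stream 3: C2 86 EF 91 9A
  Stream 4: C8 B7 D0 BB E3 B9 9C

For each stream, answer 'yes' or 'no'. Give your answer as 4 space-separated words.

Answer: yes yes yes yes

Derivation:
Stream 1: decodes cleanly. VALID
Stream 2: decodes cleanly. VALID
Stream 3: decodes cleanly. VALID
Stream 4: decodes cleanly. VALID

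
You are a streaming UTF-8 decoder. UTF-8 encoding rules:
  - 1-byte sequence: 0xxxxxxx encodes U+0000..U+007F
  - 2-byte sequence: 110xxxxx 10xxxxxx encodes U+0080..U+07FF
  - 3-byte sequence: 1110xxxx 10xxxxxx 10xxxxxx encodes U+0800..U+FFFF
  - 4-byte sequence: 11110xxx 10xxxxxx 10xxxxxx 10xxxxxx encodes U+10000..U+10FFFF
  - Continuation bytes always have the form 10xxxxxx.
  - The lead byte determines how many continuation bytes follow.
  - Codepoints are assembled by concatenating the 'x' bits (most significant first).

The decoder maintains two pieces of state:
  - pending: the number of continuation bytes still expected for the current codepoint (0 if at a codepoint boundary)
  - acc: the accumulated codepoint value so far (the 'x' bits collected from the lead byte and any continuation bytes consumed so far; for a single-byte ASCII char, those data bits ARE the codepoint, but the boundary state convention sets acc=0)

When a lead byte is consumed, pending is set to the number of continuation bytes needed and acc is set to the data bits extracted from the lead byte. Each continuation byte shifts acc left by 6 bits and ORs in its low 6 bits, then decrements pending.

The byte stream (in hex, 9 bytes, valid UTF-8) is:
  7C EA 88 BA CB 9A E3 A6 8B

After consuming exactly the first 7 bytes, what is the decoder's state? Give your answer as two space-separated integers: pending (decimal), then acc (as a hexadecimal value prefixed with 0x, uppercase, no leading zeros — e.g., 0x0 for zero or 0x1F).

Byte[0]=7C: 1-byte. pending=0, acc=0x0
Byte[1]=EA: 3-byte lead. pending=2, acc=0xA
Byte[2]=88: continuation. acc=(acc<<6)|0x08=0x288, pending=1
Byte[3]=BA: continuation. acc=(acc<<6)|0x3A=0xA23A, pending=0
Byte[4]=CB: 2-byte lead. pending=1, acc=0xB
Byte[5]=9A: continuation. acc=(acc<<6)|0x1A=0x2DA, pending=0
Byte[6]=E3: 3-byte lead. pending=2, acc=0x3

Answer: 2 0x3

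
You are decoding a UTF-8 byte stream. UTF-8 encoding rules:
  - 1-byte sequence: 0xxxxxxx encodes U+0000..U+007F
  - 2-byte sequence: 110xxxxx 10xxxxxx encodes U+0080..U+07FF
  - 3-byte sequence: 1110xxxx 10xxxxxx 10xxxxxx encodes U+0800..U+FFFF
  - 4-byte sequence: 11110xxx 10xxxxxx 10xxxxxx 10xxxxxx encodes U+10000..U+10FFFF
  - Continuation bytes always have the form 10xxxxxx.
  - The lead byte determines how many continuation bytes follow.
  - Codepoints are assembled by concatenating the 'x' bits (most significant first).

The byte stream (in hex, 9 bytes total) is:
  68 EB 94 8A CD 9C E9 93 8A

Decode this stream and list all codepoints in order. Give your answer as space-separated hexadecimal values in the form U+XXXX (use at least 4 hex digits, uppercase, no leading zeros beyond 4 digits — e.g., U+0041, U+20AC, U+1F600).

Byte[0]=68: 1-byte ASCII. cp=U+0068
Byte[1]=EB: 3-byte lead, need 2 cont bytes. acc=0xB
Byte[2]=94: continuation. acc=(acc<<6)|0x14=0x2D4
Byte[3]=8A: continuation. acc=(acc<<6)|0x0A=0xB50A
Completed: cp=U+B50A (starts at byte 1)
Byte[4]=CD: 2-byte lead, need 1 cont bytes. acc=0xD
Byte[5]=9C: continuation. acc=(acc<<6)|0x1C=0x35C
Completed: cp=U+035C (starts at byte 4)
Byte[6]=E9: 3-byte lead, need 2 cont bytes. acc=0x9
Byte[7]=93: continuation. acc=(acc<<6)|0x13=0x253
Byte[8]=8A: continuation. acc=(acc<<6)|0x0A=0x94CA
Completed: cp=U+94CA (starts at byte 6)

Answer: U+0068 U+B50A U+035C U+94CA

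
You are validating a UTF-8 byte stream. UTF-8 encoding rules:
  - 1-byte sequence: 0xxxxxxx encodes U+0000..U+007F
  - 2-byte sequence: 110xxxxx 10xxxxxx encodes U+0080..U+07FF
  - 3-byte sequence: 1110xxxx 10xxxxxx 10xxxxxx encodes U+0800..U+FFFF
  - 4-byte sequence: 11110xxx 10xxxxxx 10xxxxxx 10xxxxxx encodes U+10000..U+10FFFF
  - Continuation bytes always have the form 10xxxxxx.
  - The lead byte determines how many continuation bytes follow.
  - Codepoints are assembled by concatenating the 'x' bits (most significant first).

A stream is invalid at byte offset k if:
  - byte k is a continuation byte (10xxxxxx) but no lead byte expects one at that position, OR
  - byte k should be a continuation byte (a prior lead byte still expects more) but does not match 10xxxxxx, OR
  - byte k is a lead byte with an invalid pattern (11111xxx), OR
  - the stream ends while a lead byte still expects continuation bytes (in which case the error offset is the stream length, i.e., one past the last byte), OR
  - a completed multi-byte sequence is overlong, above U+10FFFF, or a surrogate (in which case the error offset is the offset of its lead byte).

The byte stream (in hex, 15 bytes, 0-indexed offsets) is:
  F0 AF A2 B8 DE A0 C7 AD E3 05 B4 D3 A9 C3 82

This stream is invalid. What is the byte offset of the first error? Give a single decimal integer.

Answer: 9

Derivation:
Byte[0]=F0: 4-byte lead, need 3 cont bytes. acc=0x0
Byte[1]=AF: continuation. acc=(acc<<6)|0x2F=0x2F
Byte[2]=A2: continuation. acc=(acc<<6)|0x22=0xBE2
Byte[3]=B8: continuation. acc=(acc<<6)|0x38=0x2F8B8
Completed: cp=U+2F8B8 (starts at byte 0)
Byte[4]=DE: 2-byte lead, need 1 cont bytes. acc=0x1E
Byte[5]=A0: continuation. acc=(acc<<6)|0x20=0x7A0
Completed: cp=U+07A0 (starts at byte 4)
Byte[6]=C7: 2-byte lead, need 1 cont bytes. acc=0x7
Byte[7]=AD: continuation. acc=(acc<<6)|0x2D=0x1ED
Completed: cp=U+01ED (starts at byte 6)
Byte[8]=E3: 3-byte lead, need 2 cont bytes. acc=0x3
Byte[9]=05: expected 10xxxxxx continuation. INVALID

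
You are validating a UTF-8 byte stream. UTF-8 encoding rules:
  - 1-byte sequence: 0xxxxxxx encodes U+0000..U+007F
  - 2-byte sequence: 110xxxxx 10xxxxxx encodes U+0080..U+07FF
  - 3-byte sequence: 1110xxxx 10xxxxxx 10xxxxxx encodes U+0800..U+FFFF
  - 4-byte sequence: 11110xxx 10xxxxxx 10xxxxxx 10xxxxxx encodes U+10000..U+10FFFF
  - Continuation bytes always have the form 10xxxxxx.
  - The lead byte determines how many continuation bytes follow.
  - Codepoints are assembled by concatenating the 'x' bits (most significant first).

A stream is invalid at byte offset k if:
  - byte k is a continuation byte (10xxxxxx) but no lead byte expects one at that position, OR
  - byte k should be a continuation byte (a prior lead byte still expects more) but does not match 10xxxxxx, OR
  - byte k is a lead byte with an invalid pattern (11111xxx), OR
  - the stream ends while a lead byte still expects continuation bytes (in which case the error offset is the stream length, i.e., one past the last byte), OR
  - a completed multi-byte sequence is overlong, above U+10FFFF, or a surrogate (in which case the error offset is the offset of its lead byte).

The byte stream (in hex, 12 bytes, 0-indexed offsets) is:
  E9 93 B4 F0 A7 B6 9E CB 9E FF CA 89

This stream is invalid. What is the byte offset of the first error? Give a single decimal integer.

Byte[0]=E9: 3-byte lead, need 2 cont bytes. acc=0x9
Byte[1]=93: continuation. acc=(acc<<6)|0x13=0x253
Byte[2]=B4: continuation. acc=(acc<<6)|0x34=0x94F4
Completed: cp=U+94F4 (starts at byte 0)
Byte[3]=F0: 4-byte lead, need 3 cont bytes. acc=0x0
Byte[4]=A7: continuation. acc=(acc<<6)|0x27=0x27
Byte[5]=B6: continuation. acc=(acc<<6)|0x36=0x9F6
Byte[6]=9E: continuation. acc=(acc<<6)|0x1E=0x27D9E
Completed: cp=U+27D9E (starts at byte 3)
Byte[7]=CB: 2-byte lead, need 1 cont bytes. acc=0xB
Byte[8]=9E: continuation. acc=(acc<<6)|0x1E=0x2DE
Completed: cp=U+02DE (starts at byte 7)
Byte[9]=FF: INVALID lead byte (not 0xxx/110x/1110/11110)

Answer: 9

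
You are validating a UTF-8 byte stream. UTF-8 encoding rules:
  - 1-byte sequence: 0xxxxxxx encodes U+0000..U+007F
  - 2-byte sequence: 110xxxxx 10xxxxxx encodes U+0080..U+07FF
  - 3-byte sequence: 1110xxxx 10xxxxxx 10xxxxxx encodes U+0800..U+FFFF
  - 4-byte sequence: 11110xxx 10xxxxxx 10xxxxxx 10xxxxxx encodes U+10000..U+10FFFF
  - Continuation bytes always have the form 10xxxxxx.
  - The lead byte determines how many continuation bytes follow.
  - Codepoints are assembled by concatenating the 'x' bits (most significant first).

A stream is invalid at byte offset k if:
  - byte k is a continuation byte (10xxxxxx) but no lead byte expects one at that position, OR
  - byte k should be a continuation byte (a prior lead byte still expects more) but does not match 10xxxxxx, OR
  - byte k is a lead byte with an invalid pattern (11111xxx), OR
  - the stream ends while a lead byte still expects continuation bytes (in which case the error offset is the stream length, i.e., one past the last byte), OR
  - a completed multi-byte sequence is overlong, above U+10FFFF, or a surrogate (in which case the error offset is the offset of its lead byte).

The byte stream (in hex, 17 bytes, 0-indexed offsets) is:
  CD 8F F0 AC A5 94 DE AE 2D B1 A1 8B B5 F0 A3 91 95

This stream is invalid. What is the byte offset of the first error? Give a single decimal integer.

Byte[0]=CD: 2-byte lead, need 1 cont bytes. acc=0xD
Byte[1]=8F: continuation. acc=(acc<<6)|0x0F=0x34F
Completed: cp=U+034F (starts at byte 0)
Byte[2]=F0: 4-byte lead, need 3 cont bytes. acc=0x0
Byte[3]=AC: continuation. acc=(acc<<6)|0x2C=0x2C
Byte[4]=A5: continuation. acc=(acc<<6)|0x25=0xB25
Byte[5]=94: continuation. acc=(acc<<6)|0x14=0x2C954
Completed: cp=U+2C954 (starts at byte 2)
Byte[6]=DE: 2-byte lead, need 1 cont bytes. acc=0x1E
Byte[7]=AE: continuation. acc=(acc<<6)|0x2E=0x7AE
Completed: cp=U+07AE (starts at byte 6)
Byte[8]=2D: 1-byte ASCII. cp=U+002D
Byte[9]=B1: INVALID lead byte (not 0xxx/110x/1110/11110)

Answer: 9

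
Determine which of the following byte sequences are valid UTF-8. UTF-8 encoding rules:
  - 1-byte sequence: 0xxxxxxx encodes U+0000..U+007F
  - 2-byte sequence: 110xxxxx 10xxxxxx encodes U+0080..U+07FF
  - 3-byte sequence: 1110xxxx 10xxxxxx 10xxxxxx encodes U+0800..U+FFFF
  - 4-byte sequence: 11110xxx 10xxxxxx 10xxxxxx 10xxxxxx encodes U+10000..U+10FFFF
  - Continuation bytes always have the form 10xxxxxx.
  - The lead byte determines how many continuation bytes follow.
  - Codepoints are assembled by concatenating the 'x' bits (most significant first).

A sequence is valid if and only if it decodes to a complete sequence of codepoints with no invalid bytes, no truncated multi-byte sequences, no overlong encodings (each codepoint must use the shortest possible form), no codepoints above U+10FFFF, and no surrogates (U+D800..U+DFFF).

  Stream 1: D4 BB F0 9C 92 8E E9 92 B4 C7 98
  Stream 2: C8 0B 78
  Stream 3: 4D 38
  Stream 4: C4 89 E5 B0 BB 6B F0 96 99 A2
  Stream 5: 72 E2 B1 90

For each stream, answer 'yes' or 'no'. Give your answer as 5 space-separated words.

Answer: yes no yes yes yes

Derivation:
Stream 1: decodes cleanly. VALID
Stream 2: error at byte offset 1. INVALID
Stream 3: decodes cleanly. VALID
Stream 4: decodes cleanly. VALID
Stream 5: decodes cleanly. VALID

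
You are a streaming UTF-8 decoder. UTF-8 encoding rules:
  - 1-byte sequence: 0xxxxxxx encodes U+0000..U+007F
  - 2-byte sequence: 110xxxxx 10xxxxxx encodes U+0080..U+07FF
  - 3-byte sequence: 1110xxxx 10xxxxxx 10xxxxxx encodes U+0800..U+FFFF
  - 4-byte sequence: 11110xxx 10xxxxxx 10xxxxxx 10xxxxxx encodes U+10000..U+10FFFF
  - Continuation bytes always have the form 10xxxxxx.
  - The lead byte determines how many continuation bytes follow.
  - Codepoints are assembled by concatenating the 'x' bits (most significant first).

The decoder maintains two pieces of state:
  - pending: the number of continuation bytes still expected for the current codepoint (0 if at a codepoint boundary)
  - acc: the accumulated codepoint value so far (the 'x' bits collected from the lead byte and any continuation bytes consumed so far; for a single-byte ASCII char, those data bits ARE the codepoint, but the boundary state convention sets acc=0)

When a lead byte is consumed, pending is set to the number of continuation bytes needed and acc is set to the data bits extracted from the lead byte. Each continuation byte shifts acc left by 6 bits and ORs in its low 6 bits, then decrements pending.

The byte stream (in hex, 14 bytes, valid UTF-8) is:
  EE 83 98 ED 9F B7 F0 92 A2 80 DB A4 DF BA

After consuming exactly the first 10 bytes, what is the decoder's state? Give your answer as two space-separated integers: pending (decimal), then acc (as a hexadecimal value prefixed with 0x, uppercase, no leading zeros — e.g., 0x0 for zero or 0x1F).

Answer: 0 0x12880

Derivation:
Byte[0]=EE: 3-byte lead. pending=2, acc=0xE
Byte[1]=83: continuation. acc=(acc<<6)|0x03=0x383, pending=1
Byte[2]=98: continuation. acc=(acc<<6)|0x18=0xE0D8, pending=0
Byte[3]=ED: 3-byte lead. pending=2, acc=0xD
Byte[4]=9F: continuation. acc=(acc<<6)|0x1F=0x35F, pending=1
Byte[5]=B7: continuation. acc=(acc<<6)|0x37=0xD7F7, pending=0
Byte[6]=F0: 4-byte lead. pending=3, acc=0x0
Byte[7]=92: continuation. acc=(acc<<6)|0x12=0x12, pending=2
Byte[8]=A2: continuation. acc=(acc<<6)|0x22=0x4A2, pending=1
Byte[9]=80: continuation. acc=(acc<<6)|0x00=0x12880, pending=0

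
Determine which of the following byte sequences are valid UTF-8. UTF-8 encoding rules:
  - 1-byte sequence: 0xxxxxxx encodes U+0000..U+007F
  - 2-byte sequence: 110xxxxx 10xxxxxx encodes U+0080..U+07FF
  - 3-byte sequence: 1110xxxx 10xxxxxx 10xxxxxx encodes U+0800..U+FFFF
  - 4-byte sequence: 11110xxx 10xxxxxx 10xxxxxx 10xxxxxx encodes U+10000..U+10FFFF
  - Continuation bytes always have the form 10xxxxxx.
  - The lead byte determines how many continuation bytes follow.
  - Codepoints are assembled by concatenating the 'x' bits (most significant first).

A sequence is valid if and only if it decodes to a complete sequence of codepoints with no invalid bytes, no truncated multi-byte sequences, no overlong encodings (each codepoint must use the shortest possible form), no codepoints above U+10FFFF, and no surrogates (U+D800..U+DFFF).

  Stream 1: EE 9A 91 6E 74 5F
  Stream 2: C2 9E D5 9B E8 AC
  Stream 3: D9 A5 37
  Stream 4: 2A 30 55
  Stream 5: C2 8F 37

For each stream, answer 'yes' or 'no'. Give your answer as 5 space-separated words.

Answer: yes no yes yes yes

Derivation:
Stream 1: decodes cleanly. VALID
Stream 2: error at byte offset 6. INVALID
Stream 3: decodes cleanly. VALID
Stream 4: decodes cleanly. VALID
Stream 5: decodes cleanly. VALID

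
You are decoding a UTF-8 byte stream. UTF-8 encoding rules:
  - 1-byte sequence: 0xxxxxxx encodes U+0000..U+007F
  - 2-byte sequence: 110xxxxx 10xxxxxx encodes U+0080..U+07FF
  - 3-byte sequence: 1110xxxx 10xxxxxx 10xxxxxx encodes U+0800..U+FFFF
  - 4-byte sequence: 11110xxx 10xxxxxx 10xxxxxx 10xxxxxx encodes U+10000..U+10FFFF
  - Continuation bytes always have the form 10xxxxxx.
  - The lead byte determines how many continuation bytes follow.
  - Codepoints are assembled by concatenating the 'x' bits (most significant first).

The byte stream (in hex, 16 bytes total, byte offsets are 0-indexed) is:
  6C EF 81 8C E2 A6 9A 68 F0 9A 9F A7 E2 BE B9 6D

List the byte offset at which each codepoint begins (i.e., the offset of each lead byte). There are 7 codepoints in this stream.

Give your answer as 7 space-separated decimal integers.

Byte[0]=6C: 1-byte ASCII. cp=U+006C
Byte[1]=EF: 3-byte lead, need 2 cont bytes. acc=0xF
Byte[2]=81: continuation. acc=(acc<<6)|0x01=0x3C1
Byte[3]=8C: continuation. acc=(acc<<6)|0x0C=0xF04C
Completed: cp=U+F04C (starts at byte 1)
Byte[4]=E2: 3-byte lead, need 2 cont bytes. acc=0x2
Byte[5]=A6: continuation. acc=(acc<<6)|0x26=0xA6
Byte[6]=9A: continuation. acc=(acc<<6)|0x1A=0x299A
Completed: cp=U+299A (starts at byte 4)
Byte[7]=68: 1-byte ASCII. cp=U+0068
Byte[8]=F0: 4-byte lead, need 3 cont bytes. acc=0x0
Byte[9]=9A: continuation. acc=(acc<<6)|0x1A=0x1A
Byte[10]=9F: continuation. acc=(acc<<6)|0x1F=0x69F
Byte[11]=A7: continuation. acc=(acc<<6)|0x27=0x1A7E7
Completed: cp=U+1A7E7 (starts at byte 8)
Byte[12]=E2: 3-byte lead, need 2 cont bytes. acc=0x2
Byte[13]=BE: continuation. acc=(acc<<6)|0x3E=0xBE
Byte[14]=B9: continuation. acc=(acc<<6)|0x39=0x2FB9
Completed: cp=U+2FB9 (starts at byte 12)
Byte[15]=6D: 1-byte ASCII. cp=U+006D

Answer: 0 1 4 7 8 12 15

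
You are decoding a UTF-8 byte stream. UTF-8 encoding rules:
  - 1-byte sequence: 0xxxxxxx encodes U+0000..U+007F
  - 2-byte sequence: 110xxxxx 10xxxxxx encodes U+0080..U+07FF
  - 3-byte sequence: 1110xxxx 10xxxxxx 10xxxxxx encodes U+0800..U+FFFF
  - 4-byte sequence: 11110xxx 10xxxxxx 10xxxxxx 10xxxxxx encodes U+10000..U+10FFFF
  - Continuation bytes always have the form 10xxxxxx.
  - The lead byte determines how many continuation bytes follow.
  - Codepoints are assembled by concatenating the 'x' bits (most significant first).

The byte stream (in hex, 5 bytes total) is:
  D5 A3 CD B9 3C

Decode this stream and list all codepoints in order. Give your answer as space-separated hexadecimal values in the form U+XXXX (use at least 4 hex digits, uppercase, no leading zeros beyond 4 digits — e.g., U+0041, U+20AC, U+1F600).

Answer: U+0563 U+0379 U+003C

Derivation:
Byte[0]=D5: 2-byte lead, need 1 cont bytes. acc=0x15
Byte[1]=A3: continuation. acc=(acc<<6)|0x23=0x563
Completed: cp=U+0563 (starts at byte 0)
Byte[2]=CD: 2-byte lead, need 1 cont bytes. acc=0xD
Byte[3]=B9: continuation. acc=(acc<<6)|0x39=0x379
Completed: cp=U+0379 (starts at byte 2)
Byte[4]=3C: 1-byte ASCII. cp=U+003C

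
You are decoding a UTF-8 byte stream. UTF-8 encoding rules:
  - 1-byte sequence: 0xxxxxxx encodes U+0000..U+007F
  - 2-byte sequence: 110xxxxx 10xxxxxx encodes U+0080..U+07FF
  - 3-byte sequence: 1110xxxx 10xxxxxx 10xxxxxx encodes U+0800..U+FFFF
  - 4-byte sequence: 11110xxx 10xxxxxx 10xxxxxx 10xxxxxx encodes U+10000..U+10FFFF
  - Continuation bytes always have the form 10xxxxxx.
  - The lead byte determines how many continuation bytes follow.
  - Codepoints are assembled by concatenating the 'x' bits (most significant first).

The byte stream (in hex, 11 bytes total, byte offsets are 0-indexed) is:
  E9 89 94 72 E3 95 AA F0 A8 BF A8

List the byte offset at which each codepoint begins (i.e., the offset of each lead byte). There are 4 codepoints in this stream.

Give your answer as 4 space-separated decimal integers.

Answer: 0 3 4 7

Derivation:
Byte[0]=E9: 3-byte lead, need 2 cont bytes. acc=0x9
Byte[1]=89: continuation. acc=(acc<<6)|0x09=0x249
Byte[2]=94: continuation. acc=(acc<<6)|0x14=0x9254
Completed: cp=U+9254 (starts at byte 0)
Byte[3]=72: 1-byte ASCII. cp=U+0072
Byte[4]=E3: 3-byte lead, need 2 cont bytes. acc=0x3
Byte[5]=95: continuation. acc=(acc<<6)|0x15=0xD5
Byte[6]=AA: continuation. acc=(acc<<6)|0x2A=0x356A
Completed: cp=U+356A (starts at byte 4)
Byte[7]=F0: 4-byte lead, need 3 cont bytes. acc=0x0
Byte[8]=A8: continuation. acc=(acc<<6)|0x28=0x28
Byte[9]=BF: continuation. acc=(acc<<6)|0x3F=0xA3F
Byte[10]=A8: continuation. acc=(acc<<6)|0x28=0x28FE8
Completed: cp=U+28FE8 (starts at byte 7)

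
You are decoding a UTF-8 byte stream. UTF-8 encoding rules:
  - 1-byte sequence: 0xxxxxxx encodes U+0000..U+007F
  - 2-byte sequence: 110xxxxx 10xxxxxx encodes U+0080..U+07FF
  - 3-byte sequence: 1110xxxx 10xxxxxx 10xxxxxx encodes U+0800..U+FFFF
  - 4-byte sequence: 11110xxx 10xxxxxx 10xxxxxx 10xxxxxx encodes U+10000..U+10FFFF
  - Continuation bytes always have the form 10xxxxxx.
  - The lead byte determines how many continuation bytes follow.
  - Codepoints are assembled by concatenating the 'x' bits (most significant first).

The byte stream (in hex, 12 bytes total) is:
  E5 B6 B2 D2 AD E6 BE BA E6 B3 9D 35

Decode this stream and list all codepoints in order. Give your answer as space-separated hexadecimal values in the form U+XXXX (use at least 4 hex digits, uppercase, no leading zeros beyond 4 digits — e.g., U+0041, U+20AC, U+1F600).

Answer: U+5DB2 U+04AD U+6FBA U+6CDD U+0035

Derivation:
Byte[0]=E5: 3-byte lead, need 2 cont bytes. acc=0x5
Byte[1]=B6: continuation. acc=(acc<<6)|0x36=0x176
Byte[2]=B2: continuation. acc=(acc<<6)|0x32=0x5DB2
Completed: cp=U+5DB2 (starts at byte 0)
Byte[3]=D2: 2-byte lead, need 1 cont bytes. acc=0x12
Byte[4]=AD: continuation. acc=(acc<<6)|0x2D=0x4AD
Completed: cp=U+04AD (starts at byte 3)
Byte[5]=E6: 3-byte lead, need 2 cont bytes. acc=0x6
Byte[6]=BE: continuation. acc=(acc<<6)|0x3E=0x1BE
Byte[7]=BA: continuation. acc=(acc<<6)|0x3A=0x6FBA
Completed: cp=U+6FBA (starts at byte 5)
Byte[8]=E6: 3-byte lead, need 2 cont bytes. acc=0x6
Byte[9]=B3: continuation. acc=(acc<<6)|0x33=0x1B3
Byte[10]=9D: continuation. acc=(acc<<6)|0x1D=0x6CDD
Completed: cp=U+6CDD (starts at byte 8)
Byte[11]=35: 1-byte ASCII. cp=U+0035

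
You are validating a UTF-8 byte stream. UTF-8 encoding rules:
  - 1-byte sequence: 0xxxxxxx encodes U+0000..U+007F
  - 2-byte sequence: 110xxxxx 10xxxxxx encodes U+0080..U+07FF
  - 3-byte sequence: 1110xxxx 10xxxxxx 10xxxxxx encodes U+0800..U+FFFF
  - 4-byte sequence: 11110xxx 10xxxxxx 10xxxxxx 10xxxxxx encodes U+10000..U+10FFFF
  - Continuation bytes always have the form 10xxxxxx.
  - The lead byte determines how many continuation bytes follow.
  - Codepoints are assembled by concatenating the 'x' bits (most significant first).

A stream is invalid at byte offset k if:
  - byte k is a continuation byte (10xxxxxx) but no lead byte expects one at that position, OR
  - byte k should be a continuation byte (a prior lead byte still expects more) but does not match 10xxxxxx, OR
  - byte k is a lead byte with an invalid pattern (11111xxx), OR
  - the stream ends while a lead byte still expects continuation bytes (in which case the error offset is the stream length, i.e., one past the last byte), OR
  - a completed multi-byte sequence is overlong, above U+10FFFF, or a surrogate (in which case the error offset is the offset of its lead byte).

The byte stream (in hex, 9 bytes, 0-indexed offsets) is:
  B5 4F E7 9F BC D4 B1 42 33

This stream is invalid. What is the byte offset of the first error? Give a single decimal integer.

Answer: 0

Derivation:
Byte[0]=B5: INVALID lead byte (not 0xxx/110x/1110/11110)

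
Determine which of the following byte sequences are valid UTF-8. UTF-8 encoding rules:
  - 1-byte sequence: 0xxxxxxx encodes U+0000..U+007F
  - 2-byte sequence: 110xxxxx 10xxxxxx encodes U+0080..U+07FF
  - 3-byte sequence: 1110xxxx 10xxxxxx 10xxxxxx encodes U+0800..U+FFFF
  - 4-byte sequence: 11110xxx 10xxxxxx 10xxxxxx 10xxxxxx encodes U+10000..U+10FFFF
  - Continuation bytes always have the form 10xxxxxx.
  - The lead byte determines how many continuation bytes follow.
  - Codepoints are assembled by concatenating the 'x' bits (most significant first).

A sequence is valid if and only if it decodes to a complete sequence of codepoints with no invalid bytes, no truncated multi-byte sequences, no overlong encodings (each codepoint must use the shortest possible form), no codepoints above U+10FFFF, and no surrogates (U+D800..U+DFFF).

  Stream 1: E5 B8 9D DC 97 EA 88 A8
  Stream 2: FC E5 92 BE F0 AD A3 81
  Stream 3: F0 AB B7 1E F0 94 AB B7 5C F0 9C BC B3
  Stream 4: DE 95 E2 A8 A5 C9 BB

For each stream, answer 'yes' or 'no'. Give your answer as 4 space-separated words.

Answer: yes no no yes

Derivation:
Stream 1: decodes cleanly. VALID
Stream 2: error at byte offset 0. INVALID
Stream 3: error at byte offset 3. INVALID
Stream 4: decodes cleanly. VALID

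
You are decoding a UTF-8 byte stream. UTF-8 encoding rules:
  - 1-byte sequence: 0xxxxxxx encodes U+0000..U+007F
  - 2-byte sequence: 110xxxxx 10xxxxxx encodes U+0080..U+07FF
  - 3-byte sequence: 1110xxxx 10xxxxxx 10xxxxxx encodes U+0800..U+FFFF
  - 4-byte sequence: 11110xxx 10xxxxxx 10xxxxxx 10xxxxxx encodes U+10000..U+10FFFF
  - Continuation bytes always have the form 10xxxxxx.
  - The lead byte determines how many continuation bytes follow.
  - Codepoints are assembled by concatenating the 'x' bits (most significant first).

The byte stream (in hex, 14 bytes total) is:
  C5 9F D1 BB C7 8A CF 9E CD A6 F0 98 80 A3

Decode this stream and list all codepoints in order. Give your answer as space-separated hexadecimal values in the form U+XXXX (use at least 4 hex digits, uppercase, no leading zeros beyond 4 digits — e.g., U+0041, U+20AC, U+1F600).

Byte[0]=C5: 2-byte lead, need 1 cont bytes. acc=0x5
Byte[1]=9F: continuation. acc=(acc<<6)|0x1F=0x15F
Completed: cp=U+015F (starts at byte 0)
Byte[2]=D1: 2-byte lead, need 1 cont bytes. acc=0x11
Byte[3]=BB: continuation. acc=(acc<<6)|0x3B=0x47B
Completed: cp=U+047B (starts at byte 2)
Byte[4]=C7: 2-byte lead, need 1 cont bytes. acc=0x7
Byte[5]=8A: continuation. acc=(acc<<6)|0x0A=0x1CA
Completed: cp=U+01CA (starts at byte 4)
Byte[6]=CF: 2-byte lead, need 1 cont bytes. acc=0xF
Byte[7]=9E: continuation. acc=(acc<<6)|0x1E=0x3DE
Completed: cp=U+03DE (starts at byte 6)
Byte[8]=CD: 2-byte lead, need 1 cont bytes. acc=0xD
Byte[9]=A6: continuation. acc=(acc<<6)|0x26=0x366
Completed: cp=U+0366 (starts at byte 8)
Byte[10]=F0: 4-byte lead, need 3 cont bytes. acc=0x0
Byte[11]=98: continuation. acc=(acc<<6)|0x18=0x18
Byte[12]=80: continuation. acc=(acc<<6)|0x00=0x600
Byte[13]=A3: continuation. acc=(acc<<6)|0x23=0x18023
Completed: cp=U+18023 (starts at byte 10)

Answer: U+015F U+047B U+01CA U+03DE U+0366 U+18023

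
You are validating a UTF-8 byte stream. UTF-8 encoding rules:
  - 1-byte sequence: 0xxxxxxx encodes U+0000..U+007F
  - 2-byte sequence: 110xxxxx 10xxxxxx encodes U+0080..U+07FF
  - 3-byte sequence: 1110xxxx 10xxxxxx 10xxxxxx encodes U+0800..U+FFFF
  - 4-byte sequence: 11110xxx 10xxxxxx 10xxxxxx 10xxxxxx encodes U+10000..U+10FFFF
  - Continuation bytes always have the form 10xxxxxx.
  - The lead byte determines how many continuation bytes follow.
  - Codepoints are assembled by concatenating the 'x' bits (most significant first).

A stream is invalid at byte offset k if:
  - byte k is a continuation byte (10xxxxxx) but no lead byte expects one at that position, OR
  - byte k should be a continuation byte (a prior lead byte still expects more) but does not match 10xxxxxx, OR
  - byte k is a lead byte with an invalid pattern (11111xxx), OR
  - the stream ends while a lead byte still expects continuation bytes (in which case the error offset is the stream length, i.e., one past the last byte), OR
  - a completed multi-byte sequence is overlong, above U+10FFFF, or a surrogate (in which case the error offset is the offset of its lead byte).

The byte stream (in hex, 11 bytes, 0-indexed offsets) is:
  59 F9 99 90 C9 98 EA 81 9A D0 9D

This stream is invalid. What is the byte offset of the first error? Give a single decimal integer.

Answer: 1

Derivation:
Byte[0]=59: 1-byte ASCII. cp=U+0059
Byte[1]=F9: INVALID lead byte (not 0xxx/110x/1110/11110)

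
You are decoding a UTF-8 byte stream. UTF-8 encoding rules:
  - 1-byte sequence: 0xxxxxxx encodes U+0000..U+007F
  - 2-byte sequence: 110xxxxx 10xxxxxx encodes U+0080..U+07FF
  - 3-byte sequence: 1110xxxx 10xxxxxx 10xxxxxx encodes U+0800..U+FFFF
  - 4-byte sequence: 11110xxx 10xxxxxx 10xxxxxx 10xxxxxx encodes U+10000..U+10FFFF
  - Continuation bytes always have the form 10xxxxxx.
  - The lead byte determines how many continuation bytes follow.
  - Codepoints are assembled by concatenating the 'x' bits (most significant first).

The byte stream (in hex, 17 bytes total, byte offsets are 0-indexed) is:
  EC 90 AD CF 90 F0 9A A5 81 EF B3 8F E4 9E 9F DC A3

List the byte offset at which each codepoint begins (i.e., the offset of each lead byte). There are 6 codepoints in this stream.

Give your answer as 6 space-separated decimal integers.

Byte[0]=EC: 3-byte lead, need 2 cont bytes. acc=0xC
Byte[1]=90: continuation. acc=(acc<<6)|0x10=0x310
Byte[2]=AD: continuation. acc=(acc<<6)|0x2D=0xC42D
Completed: cp=U+C42D (starts at byte 0)
Byte[3]=CF: 2-byte lead, need 1 cont bytes. acc=0xF
Byte[4]=90: continuation. acc=(acc<<6)|0x10=0x3D0
Completed: cp=U+03D0 (starts at byte 3)
Byte[5]=F0: 4-byte lead, need 3 cont bytes. acc=0x0
Byte[6]=9A: continuation. acc=(acc<<6)|0x1A=0x1A
Byte[7]=A5: continuation. acc=(acc<<6)|0x25=0x6A5
Byte[8]=81: continuation. acc=(acc<<6)|0x01=0x1A941
Completed: cp=U+1A941 (starts at byte 5)
Byte[9]=EF: 3-byte lead, need 2 cont bytes. acc=0xF
Byte[10]=B3: continuation. acc=(acc<<6)|0x33=0x3F3
Byte[11]=8F: continuation. acc=(acc<<6)|0x0F=0xFCCF
Completed: cp=U+FCCF (starts at byte 9)
Byte[12]=E4: 3-byte lead, need 2 cont bytes. acc=0x4
Byte[13]=9E: continuation. acc=(acc<<6)|0x1E=0x11E
Byte[14]=9F: continuation. acc=(acc<<6)|0x1F=0x479F
Completed: cp=U+479F (starts at byte 12)
Byte[15]=DC: 2-byte lead, need 1 cont bytes. acc=0x1C
Byte[16]=A3: continuation. acc=(acc<<6)|0x23=0x723
Completed: cp=U+0723 (starts at byte 15)

Answer: 0 3 5 9 12 15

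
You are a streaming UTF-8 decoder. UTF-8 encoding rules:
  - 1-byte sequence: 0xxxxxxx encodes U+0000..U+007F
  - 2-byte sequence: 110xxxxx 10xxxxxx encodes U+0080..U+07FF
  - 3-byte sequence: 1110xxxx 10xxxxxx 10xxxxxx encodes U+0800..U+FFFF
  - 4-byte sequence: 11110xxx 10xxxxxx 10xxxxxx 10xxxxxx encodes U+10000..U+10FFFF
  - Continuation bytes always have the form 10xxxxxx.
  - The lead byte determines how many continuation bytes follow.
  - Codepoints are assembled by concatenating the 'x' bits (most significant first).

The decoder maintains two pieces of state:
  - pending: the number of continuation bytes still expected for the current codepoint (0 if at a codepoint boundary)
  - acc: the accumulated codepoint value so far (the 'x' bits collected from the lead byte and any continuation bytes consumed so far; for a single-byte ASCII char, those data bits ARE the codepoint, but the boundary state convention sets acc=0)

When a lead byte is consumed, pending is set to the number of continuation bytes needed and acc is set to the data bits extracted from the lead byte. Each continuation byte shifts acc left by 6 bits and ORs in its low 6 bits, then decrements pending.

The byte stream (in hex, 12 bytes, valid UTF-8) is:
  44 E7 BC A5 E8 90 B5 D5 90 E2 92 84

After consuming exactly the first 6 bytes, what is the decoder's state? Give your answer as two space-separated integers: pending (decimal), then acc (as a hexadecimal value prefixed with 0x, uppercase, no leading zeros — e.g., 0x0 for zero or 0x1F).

Byte[0]=44: 1-byte. pending=0, acc=0x0
Byte[1]=E7: 3-byte lead. pending=2, acc=0x7
Byte[2]=BC: continuation. acc=(acc<<6)|0x3C=0x1FC, pending=1
Byte[3]=A5: continuation. acc=(acc<<6)|0x25=0x7F25, pending=0
Byte[4]=E8: 3-byte lead. pending=2, acc=0x8
Byte[5]=90: continuation. acc=(acc<<6)|0x10=0x210, pending=1

Answer: 1 0x210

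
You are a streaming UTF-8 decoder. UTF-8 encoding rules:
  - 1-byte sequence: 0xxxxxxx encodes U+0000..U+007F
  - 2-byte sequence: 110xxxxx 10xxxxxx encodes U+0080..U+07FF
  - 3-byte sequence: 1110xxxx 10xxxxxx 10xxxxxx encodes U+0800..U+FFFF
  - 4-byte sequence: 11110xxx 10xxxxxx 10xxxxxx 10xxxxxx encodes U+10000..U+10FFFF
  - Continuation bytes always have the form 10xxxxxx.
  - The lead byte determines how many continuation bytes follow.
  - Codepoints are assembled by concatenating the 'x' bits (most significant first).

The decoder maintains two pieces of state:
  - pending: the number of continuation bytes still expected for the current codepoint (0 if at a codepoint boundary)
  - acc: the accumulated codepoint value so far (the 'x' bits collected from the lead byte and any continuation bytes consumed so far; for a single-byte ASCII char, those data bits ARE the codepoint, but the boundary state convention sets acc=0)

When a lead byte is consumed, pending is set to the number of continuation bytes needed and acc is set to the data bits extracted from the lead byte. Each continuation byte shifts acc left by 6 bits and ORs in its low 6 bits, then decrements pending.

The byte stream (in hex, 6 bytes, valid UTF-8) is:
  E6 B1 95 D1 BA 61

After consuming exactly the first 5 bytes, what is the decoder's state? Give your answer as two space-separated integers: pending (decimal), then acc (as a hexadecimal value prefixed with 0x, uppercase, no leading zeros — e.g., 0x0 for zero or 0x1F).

Byte[0]=E6: 3-byte lead. pending=2, acc=0x6
Byte[1]=B1: continuation. acc=(acc<<6)|0x31=0x1B1, pending=1
Byte[2]=95: continuation. acc=(acc<<6)|0x15=0x6C55, pending=0
Byte[3]=D1: 2-byte lead. pending=1, acc=0x11
Byte[4]=BA: continuation. acc=(acc<<6)|0x3A=0x47A, pending=0

Answer: 0 0x47A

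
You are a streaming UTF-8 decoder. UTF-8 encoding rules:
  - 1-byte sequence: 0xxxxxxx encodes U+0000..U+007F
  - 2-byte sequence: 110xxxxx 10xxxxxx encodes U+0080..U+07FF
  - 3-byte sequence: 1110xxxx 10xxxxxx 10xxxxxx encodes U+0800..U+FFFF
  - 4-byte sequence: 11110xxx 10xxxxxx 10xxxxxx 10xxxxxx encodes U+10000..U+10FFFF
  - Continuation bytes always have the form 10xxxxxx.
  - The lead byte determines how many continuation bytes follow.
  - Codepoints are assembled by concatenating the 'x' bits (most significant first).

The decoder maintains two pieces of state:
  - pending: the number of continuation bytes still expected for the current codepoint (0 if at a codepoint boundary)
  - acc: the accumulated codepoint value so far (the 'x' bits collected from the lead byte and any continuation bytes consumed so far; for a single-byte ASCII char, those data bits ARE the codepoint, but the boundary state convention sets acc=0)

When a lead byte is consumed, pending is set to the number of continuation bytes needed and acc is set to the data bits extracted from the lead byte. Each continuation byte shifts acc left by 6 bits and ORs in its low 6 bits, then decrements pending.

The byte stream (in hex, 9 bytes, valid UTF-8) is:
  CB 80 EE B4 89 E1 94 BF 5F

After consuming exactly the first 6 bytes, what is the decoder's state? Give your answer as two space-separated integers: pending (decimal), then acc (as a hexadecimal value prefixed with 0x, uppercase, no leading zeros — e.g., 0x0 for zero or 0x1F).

Byte[0]=CB: 2-byte lead. pending=1, acc=0xB
Byte[1]=80: continuation. acc=(acc<<6)|0x00=0x2C0, pending=0
Byte[2]=EE: 3-byte lead. pending=2, acc=0xE
Byte[3]=B4: continuation. acc=(acc<<6)|0x34=0x3B4, pending=1
Byte[4]=89: continuation. acc=(acc<<6)|0x09=0xED09, pending=0
Byte[5]=E1: 3-byte lead. pending=2, acc=0x1

Answer: 2 0x1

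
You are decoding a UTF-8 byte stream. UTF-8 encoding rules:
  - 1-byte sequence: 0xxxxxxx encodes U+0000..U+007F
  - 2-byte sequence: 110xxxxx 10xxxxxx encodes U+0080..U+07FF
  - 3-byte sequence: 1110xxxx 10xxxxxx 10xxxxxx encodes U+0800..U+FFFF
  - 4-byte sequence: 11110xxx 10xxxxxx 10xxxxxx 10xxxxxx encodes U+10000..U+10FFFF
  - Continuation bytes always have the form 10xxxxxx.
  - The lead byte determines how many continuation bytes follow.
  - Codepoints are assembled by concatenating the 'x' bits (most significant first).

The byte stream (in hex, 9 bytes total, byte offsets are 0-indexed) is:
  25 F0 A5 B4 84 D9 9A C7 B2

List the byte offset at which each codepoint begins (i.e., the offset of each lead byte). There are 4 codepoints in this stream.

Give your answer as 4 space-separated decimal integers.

Byte[0]=25: 1-byte ASCII. cp=U+0025
Byte[1]=F0: 4-byte lead, need 3 cont bytes. acc=0x0
Byte[2]=A5: continuation. acc=(acc<<6)|0x25=0x25
Byte[3]=B4: continuation. acc=(acc<<6)|0x34=0x974
Byte[4]=84: continuation. acc=(acc<<6)|0x04=0x25D04
Completed: cp=U+25D04 (starts at byte 1)
Byte[5]=D9: 2-byte lead, need 1 cont bytes. acc=0x19
Byte[6]=9A: continuation. acc=(acc<<6)|0x1A=0x65A
Completed: cp=U+065A (starts at byte 5)
Byte[7]=C7: 2-byte lead, need 1 cont bytes. acc=0x7
Byte[8]=B2: continuation. acc=(acc<<6)|0x32=0x1F2
Completed: cp=U+01F2 (starts at byte 7)

Answer: 0 1 5 7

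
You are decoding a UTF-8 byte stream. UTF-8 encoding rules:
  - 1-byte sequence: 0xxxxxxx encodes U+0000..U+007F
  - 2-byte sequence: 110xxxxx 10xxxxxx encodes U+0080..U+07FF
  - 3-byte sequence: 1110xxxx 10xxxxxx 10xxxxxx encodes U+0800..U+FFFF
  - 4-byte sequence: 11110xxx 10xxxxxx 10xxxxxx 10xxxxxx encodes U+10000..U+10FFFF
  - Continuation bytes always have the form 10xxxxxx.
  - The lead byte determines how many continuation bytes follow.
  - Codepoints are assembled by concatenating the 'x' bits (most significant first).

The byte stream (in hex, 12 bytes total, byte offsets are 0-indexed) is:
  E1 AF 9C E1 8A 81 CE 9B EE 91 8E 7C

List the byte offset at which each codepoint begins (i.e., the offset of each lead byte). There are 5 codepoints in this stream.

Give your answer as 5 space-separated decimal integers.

Answer: 0 3 6 8 11

Derivation:
Byte[0]=E1: 3-byte lead, need 2 cont bytes. acc=0x1
Byte[1]=AF: continuation. acc=(acc<<6)|0x2F=0x6F
Byte[2]=9C: continuation. acc=(acc<<6)|0x1C=0x1BDC
Completed: cp=U+1BDC (starts at byte 0)
Byte[3]=E1: 3-byte lead, need 2 cont bytes. acc=0x1
Byte[4]=8A: continuation. acc=(acc<<6)|0x0A=0x4A
Byte[5]=81: continuation. acc=(acc<<6)|0x01=0x1281
Completed: cp=U+1281 (starts at byte 3)
Byte[6]=CE: 2-byte lead, need 1 cont bytes. acc=0xE
Byte[7]=9B: continuation. acc=(acc<<6)|0x1B=0x39B
Completed: cp=U+039B (starts at byte 6)
Byte[8]=EE: 3-byte lead, need 2 cont bytes. acc=0xE
Byte[9]=91: continuation. acc=(acc<<6)|0x11=0x391
Byte[10]=8E: continuation. acc=(acc<<6)|0x0E=0xE44E
Completed: cp=U+E44E (starts at byte 8)
Byte[11]=7C: 1-byte ASCII. cp=U+007C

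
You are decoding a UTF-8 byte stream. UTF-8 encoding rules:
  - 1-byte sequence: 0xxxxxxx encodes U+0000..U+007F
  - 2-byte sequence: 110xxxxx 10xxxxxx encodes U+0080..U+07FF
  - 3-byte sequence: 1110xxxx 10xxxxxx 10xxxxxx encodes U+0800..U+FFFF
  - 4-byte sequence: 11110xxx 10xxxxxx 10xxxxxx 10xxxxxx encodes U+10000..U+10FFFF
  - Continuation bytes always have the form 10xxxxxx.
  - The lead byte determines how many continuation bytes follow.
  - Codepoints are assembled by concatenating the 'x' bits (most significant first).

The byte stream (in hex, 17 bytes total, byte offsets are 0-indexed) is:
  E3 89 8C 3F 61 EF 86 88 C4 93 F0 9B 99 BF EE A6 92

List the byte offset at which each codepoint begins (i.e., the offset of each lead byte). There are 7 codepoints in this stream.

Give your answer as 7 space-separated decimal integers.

Byte[0]=E3: 3-byte lead, need 2 cont bytes. acc=0x3
Byte[1]=89: continuation. acc=(acc<<6)|0x09=0xC9
Byte[2]=8C: continuation. acc=(acc<<6)|0x0C=0x324C
Completed: cp=U+324C (starts at byte 0)
Byte[3]=3F: 1-byte ASCII. cp=U+003F
Byte[4]=61: 1-byte ASCII. cp=U+0061
Byte[5]=EF: 3-byte lead, need 2 cont bytes. acc=0xF
Byte[6]=86: continuation. acc=(acc<<6)|0x06=0x3C6
Byte[7]=88: continuation. acc=(acc<<6)|0x08=0xF188
Completed: cp=U+F188 (starts at byte 5)
Byte[8]=C4: 2-byte lead, need 1 cont bytes. acc=0x4
Byte[9]=93: continuation. acc=(acc<<6)|0x13=0x113
Completed: cp=U+0113 (starts at byte 8)
Byte[10]=F0: 4-byte lead, need 3 cont bytes. acc=0x0
Byte[11]=9B: continuation. acc=(acc<<6)|0x1B=0x1B
Byte[12]=99: continuation. acc=(acc<<6)|0x19=0x6D9
Byte[13]=BF: continuation. acc=(acc<<6)|0x3F=0x1B67F
Completed: cp=U+1B67F (starts at byte 10)
Byte[14]=EE: 3-byte lead, need 2 cont bytes. acc=0xE
Byte[15]=A6: continuation. acc=(acc<<6)|0x26=0x3A6
Byte[16]=92: continuation. acc=(acc<<6)|0x12=0xE992
Completed: cp=U+E992 (starts at byte 14)

Answer: 0 3 4 5 8 10 14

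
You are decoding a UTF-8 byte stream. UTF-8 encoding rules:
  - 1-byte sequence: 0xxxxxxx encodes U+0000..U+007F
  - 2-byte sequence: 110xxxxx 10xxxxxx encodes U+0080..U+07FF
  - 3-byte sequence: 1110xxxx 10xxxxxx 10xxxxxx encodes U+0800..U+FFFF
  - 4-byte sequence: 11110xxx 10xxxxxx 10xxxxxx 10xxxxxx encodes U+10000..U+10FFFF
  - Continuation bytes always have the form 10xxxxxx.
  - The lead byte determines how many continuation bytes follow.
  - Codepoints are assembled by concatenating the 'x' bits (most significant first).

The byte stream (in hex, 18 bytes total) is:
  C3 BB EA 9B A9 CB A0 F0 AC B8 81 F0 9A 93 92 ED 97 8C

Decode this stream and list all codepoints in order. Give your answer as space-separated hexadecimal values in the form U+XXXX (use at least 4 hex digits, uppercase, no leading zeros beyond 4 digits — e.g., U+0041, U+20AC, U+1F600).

Answer: U+00FB U+A6E9 U+02E0 U+2CE01 U+1A4D2 U+D5CC

Derivation:
Byte[0]=C3: 2-byte lead, need 1 cont bytes. acc=0x3
Byte[1]=BB: continuation. acc=(acc<<6)|0x3B=0xFB
Completed: cp=U+00FB (starts at byte 0)
Byte[2]=EA: 3-byte lead, need 2 cont bytes. acc=0xA
Byte[3]=9B: continuation. acc=(acc<<6)|0x1B=0x29B
Byte[4]=A9: continuation. acc=(acc<<6)|0x29=0xA6E9
Completed: cp=U+A6E9 (starts at byte 2)
Byte[5]=CB: 2-byte lead, need 1 cont bytes. acc=0xB
Byte[6]=A0: continuation. acc=(acc<<6)|0x20=0x2E0
Completed: cp=U+02E0 (starts at byte 5)
Byte[7]=F0: 4-byte lead, need 3 cont bytes. acc=0x0
Byte[8]=AC: continuation. acc=(acc<<6)|0x2C=0x2C
Byte[9]=B8: continuation. acc=(acc<<6)|0x38=0xB38
Byte[10]=81: continuation. acc=(acc<<6)|0x01=0x2CE01
Completed: cp=U+2CE01 (starts at byte 7)
Byte[11]=F0: 4-byte lead, need 3 cont bytes. acc=0x0
Byte[12]=9A: continuation. acc=(acc<<6)|0x1A=0x1A
Byte[13]=93: continuation. acc=(acc<<6)|0x13=0x693
Byte[14]=92: continuation. acc=(acc<<6)|0x12=0x1A4D2
Completed: cp=U+1A4D2 (starts at byte 11)
Byte[15]=ED: 3-byte lead, need 2 cont bytes. acc=0xD
Byte[16]=97: continuation. acc=(acc<<6)|0x17=0x357
Byte[17]=8C: continuation. acc=(acc<<6)|0x0C=0xD5CC
Completed: cp=U+D5CC (starts at byte 15)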